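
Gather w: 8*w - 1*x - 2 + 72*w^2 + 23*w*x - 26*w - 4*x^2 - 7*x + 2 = 72*w^2 + w*(23*x - 18) - 4*x^2 - 8*x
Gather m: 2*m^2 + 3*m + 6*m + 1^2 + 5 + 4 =2*m^2 + 9*m + 10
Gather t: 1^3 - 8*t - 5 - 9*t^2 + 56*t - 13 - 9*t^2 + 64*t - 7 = -18*t^2 + 112*t - 24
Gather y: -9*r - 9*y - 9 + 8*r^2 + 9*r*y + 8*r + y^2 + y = 8*r^2 - r + y^2 + y*(9*r - 8) - 9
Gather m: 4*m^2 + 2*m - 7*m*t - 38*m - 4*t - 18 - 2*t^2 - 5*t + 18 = 4*m^2 + m*(-7*t - 36) - 2*t^2 - 9*t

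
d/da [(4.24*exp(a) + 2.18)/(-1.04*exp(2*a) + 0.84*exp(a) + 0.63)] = (4.4096*exp(2*a) + 4.5344*exp(a) + 0.84)*exp(a)/(1.0816*exp(4*a) - 1.7472*exp(3*a) - 0.6048*exp(2*a) + 1.0584*exp(a) + 0.3969)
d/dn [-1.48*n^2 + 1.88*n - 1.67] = 1.88 - 2.96*n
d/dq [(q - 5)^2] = 2*q - 10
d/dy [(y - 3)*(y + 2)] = 2*y - 1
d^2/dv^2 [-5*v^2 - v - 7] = -10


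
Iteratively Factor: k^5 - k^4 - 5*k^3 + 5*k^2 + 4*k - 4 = (k + 2)*(k^4 - 3*k^3 + k^2 + 3*k - 2) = (k - 1)*(k + 2)*(k^3 - 2*k^2 - k + 2) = (k - 1)^2*(k + 2)*(k^2 - k - 2) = (k - 2)*(k - 1)^2*(k + 2)*(k + 1)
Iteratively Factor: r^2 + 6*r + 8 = (r + 4)*(r + 2)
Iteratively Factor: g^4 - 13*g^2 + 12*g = (g - 3)*(g^3 + 3*g^2 - 4*g) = (g - 3)*(g + 4)*(g^2 - g) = (g - 3)*(g - 1)*(g + 4)*(g)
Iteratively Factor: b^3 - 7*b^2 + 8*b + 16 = (b + 1)*(b^2 - 8*b + 16) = (b - 4)*(b + 1)*(b - 4)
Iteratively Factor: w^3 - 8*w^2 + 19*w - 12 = (w - 1)*(w^2 - 7*w + 12) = (w - 4)*(w - 1)*(w - 3)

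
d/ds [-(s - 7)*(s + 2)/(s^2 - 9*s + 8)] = 2*(2*s^2 - 22*s + 83)/(s^4 - 18*s^3 + 97*s^2 - 144*s + 64)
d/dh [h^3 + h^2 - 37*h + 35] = 3*h^2 + 2*h - 37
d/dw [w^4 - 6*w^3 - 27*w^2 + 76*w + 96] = 4*w^3 - 18*w^2 - 54*w + 76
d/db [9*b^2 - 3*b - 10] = 18*b - 3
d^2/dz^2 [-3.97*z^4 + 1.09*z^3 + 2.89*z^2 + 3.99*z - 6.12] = -47.64*z^2 + 6.54*z + 5.78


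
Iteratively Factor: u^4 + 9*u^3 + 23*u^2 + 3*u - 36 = (u + 3)*(u^3 + 6*u^2 + 5*u - 12) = (u - 1)*(u + 3)*(u^2 + 7*u + 12) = (u - 1)*(u + 3)^2*(u + 4)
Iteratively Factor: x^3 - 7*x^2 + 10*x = (x)*(x^2 - 7*x + 10) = x*(x - 5)*(x - 2)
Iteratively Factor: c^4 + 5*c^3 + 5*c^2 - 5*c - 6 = (c + 1)*(c^3 + 4*c^2 + c - 6) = (c + 1)*(c + 2)*(c^2 + 2*c - 3) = (c + 1)*(c + 2)*(c + 3)*(c - 1)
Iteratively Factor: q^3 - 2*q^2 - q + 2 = (q + 1)*(q^2 - 3*q + 2) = (q - 1)*(q + 1)*(q - 2)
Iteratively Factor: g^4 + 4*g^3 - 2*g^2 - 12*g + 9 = (g - 1)*(g^3 + 5*g^2 + 3*g - 9) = (g - 1)^2*(g^2 + 6*g + 9) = (g - 1)^2*(g + 3)*(g + 3)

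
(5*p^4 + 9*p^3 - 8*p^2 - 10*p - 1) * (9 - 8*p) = -40*p^5 - 27*p^4 + 145*p^3 + 8*p^2 - 82*p - 9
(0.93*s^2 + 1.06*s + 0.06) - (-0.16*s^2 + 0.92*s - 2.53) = 1.09*s^2 + 0.14*s + 2.59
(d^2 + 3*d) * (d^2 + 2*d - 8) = d^4 + 5*d^3 - 2*d^2 - 24*d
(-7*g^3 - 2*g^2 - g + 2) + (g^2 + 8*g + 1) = -7*g^3 - g^2 + 7*g + 3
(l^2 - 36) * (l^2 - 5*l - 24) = l^4 - 5*l^3 - 60*l^2 + 180*l + 864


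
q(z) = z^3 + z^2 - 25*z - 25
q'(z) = 3*z^2 + 2*z - 25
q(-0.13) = -21.74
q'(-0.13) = -25.21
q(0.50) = -37.12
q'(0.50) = -23.25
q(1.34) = -54.30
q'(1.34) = -16.93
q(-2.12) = 22.97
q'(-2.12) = -15.76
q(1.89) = -61.93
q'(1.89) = -10.50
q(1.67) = -59.30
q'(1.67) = -13.29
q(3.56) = -56.21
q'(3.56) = 20.14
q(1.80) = -60.93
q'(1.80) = -11.68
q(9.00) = 560.00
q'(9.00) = 236.00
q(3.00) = -64.00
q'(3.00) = 8.00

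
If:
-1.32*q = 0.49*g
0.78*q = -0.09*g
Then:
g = 0.00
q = 0.00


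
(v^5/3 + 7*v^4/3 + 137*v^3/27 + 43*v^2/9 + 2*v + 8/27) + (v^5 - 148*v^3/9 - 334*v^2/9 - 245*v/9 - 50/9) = 4*v^5/3 + 7*v^4/3 - 307*v^3/27 - 97*v^2/3 - 227*v/9 - 142/27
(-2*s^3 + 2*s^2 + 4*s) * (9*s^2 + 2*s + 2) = -18*s^5 + 14*s^4 + 36*s^3 + 12*s^2 + 8*s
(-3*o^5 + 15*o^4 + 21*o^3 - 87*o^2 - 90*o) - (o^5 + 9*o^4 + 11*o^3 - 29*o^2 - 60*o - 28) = -4*o^5 + 6*o^4 + 10*o^3 - 58*o^2 - 30*o + 28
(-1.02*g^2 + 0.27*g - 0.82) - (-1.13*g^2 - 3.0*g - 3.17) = 0.11*g^2 + 3.27*g + 2.35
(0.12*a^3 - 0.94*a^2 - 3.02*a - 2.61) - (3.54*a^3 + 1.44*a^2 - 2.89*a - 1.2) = -3.42*a^3 - 2.38*a^2 - 0.13*a - 1.41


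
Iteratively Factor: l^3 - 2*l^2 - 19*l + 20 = (l - 1)*(l^2 - l - 20) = (l - 5)*(l - 1)*(l + 4)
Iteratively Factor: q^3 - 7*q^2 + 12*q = (q - 4)*(q^2 - 3*q) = q*(q - 4)*(q - 3)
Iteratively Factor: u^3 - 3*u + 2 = (u - 1)*(u^2 + u - 2) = (u - 1)^2*(u + 2)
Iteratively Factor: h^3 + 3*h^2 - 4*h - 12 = (h + 2)*(h^2 + h - 6) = (h - 2)*(h + 2)*(h + 3)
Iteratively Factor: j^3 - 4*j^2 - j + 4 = (j - 1)*(j^2 - 3*j - 4) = (j - 1)*(j + 1)*(j - 4)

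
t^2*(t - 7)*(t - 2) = t^4 - 9*t^3 + 14*t^2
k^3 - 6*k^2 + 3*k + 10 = (k - 5)*(k - 2)*(k + 1)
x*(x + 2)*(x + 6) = x^3 + 8*x^2 + 12*x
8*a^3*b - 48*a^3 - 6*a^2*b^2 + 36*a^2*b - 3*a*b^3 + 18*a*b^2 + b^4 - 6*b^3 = (-4*a + b)*(-a + b)*(2*a + b)*(b - 6)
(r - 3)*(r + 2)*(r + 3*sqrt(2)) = r^3 - r^2 + 3*sqrt(2)*r^2 - 6*r - 3*sqrt(2)*r - 18*sqrt(2)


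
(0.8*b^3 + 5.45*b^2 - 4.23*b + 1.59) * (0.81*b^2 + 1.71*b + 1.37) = 0.648*b^5 + 5.7825*b^4 + 6.9892*b^3 + 1.5211*b^2 - 3.0762*b + 2.1783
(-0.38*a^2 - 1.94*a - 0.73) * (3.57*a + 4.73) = -1.3566*a^3 - 8.7232*a^2 - 11.7823*a - 3.4529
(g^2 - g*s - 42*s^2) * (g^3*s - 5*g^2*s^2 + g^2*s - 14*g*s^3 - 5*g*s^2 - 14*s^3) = g^5*s - 6*g^4*s^2 + g^4*s - 51*g^3*s^3 - 6*g^3*s^2 + 224*g^2*s^4 - 51*g^2*s^3 + 588*g*s^5 + 224*g*s^4 + 588*s^5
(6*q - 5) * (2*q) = 12*q^2 - 10*q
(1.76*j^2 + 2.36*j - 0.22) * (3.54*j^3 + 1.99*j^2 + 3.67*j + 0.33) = 6.2304*j^5 + 11.8568*j^4 + 10.3768*j^3 + 8.8042*j^2 - 0.0286*j - 0.0726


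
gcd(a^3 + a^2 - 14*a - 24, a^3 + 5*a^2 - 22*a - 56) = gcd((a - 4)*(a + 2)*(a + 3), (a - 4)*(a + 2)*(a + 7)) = a^2 - 2*a - 8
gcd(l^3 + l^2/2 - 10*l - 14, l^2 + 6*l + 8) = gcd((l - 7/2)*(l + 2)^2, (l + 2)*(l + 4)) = l + 2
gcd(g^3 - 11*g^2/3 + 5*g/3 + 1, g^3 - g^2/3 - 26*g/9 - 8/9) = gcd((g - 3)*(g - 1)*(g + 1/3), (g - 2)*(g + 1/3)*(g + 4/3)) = g + 1/3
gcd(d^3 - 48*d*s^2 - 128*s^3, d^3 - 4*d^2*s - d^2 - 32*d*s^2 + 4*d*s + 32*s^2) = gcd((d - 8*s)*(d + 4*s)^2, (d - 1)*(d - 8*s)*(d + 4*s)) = -d^2 + 4*d*s + 32*s^2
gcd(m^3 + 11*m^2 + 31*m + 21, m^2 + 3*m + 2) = m + 1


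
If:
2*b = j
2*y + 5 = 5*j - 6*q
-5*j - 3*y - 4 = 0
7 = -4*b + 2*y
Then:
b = -29/32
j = -29/16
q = -93/32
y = 27/16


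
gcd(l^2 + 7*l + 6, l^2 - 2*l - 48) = l + 6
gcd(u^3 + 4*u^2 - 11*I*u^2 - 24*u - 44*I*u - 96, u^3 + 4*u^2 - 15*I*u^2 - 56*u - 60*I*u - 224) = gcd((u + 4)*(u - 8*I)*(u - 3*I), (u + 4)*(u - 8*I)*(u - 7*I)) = u^2 + u*(4 - 8*I) - 32*I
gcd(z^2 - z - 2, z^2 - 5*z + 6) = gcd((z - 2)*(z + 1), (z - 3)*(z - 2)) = z - 2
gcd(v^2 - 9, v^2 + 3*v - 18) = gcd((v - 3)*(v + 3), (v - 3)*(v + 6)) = v - 3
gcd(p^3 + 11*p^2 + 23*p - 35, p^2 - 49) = p + 7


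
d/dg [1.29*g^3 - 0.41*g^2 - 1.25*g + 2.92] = 3.87*g^2 - 0.82*g - 1.25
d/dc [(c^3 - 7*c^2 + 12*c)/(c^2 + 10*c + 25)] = (c^3 + 15*c^2 - 82*c + 60)/(c^3 + 15*c^2 + 75*c + 125)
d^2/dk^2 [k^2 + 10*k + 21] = 2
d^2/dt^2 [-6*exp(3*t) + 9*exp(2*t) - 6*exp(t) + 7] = (-54*exp(2*t) + 36*exp(t) - 6)*exp(t)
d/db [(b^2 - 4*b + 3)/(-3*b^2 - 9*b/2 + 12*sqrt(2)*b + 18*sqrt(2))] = 2*(2*(2 - b)*(2*b^2 - 8*sqrt(2)*b + 3*b - 12*sqrt(2)) + (4*b - 8*sqrt(2) + 3)*(b^2 - 4*b + 3))/(3*(2*b^2 - 8*sqrt(2)*b + 3*b - 12*sqrt(2))^2)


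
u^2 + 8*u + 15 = (u + 3)*(u + 5)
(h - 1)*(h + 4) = h^2 + 3*h - 4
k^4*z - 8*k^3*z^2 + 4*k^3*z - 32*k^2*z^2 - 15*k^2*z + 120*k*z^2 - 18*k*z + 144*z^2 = (k - 3)*(k + 6)*(k - 8*z)*(k*z + z)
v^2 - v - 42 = (v - 7)*(v + 6)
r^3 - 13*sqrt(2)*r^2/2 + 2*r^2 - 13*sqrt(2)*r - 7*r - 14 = (r + 2)*(r - 7*sqrt(2))*(r + sqrt(2)/2)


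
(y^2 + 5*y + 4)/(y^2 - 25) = (y^2 + 5*y + 4)/(y^2 - 25)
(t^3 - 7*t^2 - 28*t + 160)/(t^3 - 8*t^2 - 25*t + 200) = (t - 4)/(t - 5)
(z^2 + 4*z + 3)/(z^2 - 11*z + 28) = (z^2 + 4*z + 3)/(z^2 - 11*z + 28)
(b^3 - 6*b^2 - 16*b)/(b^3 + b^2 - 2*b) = (b - 8)/(b - 1)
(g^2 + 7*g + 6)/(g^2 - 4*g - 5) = (g + 6)/(g - 5)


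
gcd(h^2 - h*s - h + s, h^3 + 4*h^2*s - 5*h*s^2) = -h + s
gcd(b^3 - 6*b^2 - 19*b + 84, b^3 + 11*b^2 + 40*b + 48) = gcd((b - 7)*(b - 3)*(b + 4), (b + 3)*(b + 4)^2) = b + 4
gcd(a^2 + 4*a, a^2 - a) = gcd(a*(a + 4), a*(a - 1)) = a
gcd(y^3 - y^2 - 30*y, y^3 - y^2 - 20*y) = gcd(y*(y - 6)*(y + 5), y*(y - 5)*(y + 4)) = y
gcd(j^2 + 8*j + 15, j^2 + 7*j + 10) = j + 5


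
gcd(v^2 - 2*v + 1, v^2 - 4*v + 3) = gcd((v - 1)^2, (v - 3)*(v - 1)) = v - 1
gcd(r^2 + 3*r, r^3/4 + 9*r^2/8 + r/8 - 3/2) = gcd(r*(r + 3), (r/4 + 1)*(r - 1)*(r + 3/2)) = 1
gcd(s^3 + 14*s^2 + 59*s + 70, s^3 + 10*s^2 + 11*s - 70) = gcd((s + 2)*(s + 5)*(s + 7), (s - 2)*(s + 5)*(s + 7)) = s^2 + 12*s + 35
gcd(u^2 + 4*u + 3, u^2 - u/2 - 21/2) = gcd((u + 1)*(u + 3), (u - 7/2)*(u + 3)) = u + 3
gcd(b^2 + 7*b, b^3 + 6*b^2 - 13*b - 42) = b + 7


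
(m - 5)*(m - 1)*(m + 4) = m^3 - 2*m^2 - 19*m + 20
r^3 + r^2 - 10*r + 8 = (r - 2)*(r - 1)*(r + 4)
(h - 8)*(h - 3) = h^2 - 11*h + 24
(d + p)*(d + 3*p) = d^2 + 4*d*p + 3*p^2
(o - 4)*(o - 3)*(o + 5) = o^3 - 2*o^2 - 23*o + 60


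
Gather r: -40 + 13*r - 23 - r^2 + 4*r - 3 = -r^2 + 17*r - 66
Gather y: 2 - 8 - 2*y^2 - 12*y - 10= -2*y^2 - 12*y - 16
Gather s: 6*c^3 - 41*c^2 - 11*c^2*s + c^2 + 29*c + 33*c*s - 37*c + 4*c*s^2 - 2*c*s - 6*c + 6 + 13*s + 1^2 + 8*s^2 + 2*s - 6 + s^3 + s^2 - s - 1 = 6*c^3 - 40*c^2 - 14*c + s^3 + s^2*(4*c + 9) + s*(-11*c^2 + 31*c + 14)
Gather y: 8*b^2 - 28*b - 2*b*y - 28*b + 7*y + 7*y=8*b^2 - 56*b + y*(14 - 2*b)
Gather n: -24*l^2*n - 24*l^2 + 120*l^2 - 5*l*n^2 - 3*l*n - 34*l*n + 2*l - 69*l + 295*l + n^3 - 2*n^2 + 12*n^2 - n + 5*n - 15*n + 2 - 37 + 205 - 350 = 96*l^2 + 228*l + n^3 + n^2*(10 - 5*l) + n*(-24*l^2 - 37*l - 11) - 180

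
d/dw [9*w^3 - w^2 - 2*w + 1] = 27*w^2 - 2*w - 2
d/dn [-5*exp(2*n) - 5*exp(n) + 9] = (-10*exp(n) - 5)*exp(n)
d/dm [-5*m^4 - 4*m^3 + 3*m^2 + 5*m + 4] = -20*m^3 - 12*m^2 + 6*m + 5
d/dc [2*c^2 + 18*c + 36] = 4*c + 18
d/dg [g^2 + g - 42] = 2*g + 1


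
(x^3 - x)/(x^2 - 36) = (x^3 - x)/(x^2 - 36)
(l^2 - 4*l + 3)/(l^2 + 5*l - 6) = (l - 3)/(l + 6)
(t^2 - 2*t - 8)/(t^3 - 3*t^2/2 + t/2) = 2*(t^2 - 2*t - 8)/(t*(2*t^2 - 3*t + 1))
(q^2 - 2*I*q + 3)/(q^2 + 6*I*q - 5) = (q - 3*I)/(q + 5*I)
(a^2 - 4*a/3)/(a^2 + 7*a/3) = (3*a - 4)/(3*a + 7)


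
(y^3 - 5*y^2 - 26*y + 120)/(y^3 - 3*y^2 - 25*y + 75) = (y^2 - 10*y + 24)/(y^2 - 8*y + 15)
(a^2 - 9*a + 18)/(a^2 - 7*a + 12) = (a - 6)/(a - 4)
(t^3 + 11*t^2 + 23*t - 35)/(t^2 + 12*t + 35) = t - 1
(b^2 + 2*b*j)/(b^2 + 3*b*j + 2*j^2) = b/(b + j)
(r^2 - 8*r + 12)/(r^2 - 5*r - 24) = (-r^2 + 8*r - 12)/(-r^2 + 5*r + 24)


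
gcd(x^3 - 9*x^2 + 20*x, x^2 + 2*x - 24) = x - 4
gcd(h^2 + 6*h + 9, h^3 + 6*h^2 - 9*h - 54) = h + 3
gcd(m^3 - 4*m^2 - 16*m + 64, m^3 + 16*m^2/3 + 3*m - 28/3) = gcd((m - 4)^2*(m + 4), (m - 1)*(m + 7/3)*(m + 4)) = m + 4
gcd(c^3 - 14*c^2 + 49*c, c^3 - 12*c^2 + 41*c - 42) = c - 7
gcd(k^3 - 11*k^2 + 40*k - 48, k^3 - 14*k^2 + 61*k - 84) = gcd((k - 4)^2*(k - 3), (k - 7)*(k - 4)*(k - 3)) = k^2 - 7*k + 12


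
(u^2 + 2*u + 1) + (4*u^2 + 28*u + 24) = 5*u^2 + 30*u + 25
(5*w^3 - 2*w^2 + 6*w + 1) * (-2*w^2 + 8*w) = -10*w^5 + 44*w^4 - 28*w^3 + 46*w^2 + 8*w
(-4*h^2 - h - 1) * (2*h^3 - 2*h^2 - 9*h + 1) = -8*h^5 + 6*h^4 + 36*h^3 + 7*h^2 + 8*h - 1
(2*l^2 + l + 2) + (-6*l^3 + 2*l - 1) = -6*l^3 + 2*l^2 + 3*l + 1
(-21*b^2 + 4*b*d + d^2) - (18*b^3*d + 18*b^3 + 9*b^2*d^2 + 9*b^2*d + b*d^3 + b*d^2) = -18*b^3*d - 18*b^3 - 9*b^2*d^2 - 9*b^2*d - 21*b^2 - b*d^3 - b*d^2 + 4*b*d + d^2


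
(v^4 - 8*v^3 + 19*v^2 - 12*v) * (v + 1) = v^5 - 7*v^4 + 11*v^3 + 7*v^2 - 12*v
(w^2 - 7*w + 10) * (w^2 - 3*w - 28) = w^4 - 10*w^3 + 3*w^2 + 166*w - 280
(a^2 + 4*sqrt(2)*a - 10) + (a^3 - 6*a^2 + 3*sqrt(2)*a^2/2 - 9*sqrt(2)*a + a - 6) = a^3 - 5*a^2 + 3*sqrt(2)*a^2/2 - 5*sqrt(2)*a + a - 16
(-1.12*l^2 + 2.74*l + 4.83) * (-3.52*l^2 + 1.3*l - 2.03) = 3.9424*l^4 - 11.1008*l^3 - 11.166*l^2 + 0.7168*l - 9.8049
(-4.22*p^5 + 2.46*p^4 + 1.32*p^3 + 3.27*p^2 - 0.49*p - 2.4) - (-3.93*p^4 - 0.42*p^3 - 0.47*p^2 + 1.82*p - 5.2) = -4.22*p^5 + 6.39*p^4 + 1.74*p^3 + 3.74*p^2 - 2.31*p + 2.8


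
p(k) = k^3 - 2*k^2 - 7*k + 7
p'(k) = 3*k^2 - 4*k - 7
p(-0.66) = 10.46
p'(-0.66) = -3.05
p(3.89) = 8.37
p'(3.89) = 22.84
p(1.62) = -5.34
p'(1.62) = -5.61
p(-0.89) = 10.94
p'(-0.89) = -1.06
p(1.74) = -5.97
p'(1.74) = -4.88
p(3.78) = 5.97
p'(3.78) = 20.75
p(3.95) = 9.77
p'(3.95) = 24.01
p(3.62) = 2.89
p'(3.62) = 17.83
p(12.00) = 1363.00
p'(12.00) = 377.00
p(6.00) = 109.00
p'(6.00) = 77.00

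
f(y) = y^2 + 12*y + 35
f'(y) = 2*y + 12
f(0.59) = 42.43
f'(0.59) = 13.18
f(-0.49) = 29.36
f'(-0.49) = 11.02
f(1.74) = 58.91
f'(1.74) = 15.48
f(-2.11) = 14.13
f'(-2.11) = 7.78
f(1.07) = 48.98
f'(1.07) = 14.14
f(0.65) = 43.22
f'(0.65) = 13.30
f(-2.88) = 8.73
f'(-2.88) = 6.24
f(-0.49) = 29.36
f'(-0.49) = 11.02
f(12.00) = 323.00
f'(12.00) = 36.00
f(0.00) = 35.00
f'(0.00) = 12.00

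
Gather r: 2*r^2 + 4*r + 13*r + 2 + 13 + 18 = 2*r^2 + 17*r + 33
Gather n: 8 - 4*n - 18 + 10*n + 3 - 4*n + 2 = 2*n - 5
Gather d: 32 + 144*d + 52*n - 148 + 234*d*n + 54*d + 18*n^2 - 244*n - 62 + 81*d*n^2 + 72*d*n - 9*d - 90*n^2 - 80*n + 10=d*(81*n^2 + 306*n + 189) - 72*n^2 - 272*n - 168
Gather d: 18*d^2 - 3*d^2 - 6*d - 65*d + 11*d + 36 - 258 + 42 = 15*d^2 - 60*d - 180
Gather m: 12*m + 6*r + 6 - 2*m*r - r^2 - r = m*(12 - 2*r) - r^2 + 5*r + 6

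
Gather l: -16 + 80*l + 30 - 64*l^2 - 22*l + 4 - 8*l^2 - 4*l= -72*l^2 + 54*l + 18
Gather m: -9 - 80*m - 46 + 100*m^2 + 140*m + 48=100*m^2 + 60*m - 7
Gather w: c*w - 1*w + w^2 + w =c*w + w^2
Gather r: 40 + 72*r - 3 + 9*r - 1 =81*r + 36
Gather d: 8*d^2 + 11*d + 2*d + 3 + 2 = 8*d^2 + 13*d + 5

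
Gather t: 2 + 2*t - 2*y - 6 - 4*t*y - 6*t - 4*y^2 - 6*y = t*(-4*y - 4) - 4*y^2 - 8*y - 4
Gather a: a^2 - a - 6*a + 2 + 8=a^2 - 7*a + 10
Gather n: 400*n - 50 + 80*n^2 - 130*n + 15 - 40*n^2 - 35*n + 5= 40*n^2 + 235*n - 30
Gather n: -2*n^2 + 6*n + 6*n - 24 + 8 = -2*n^2 + 12*n - 16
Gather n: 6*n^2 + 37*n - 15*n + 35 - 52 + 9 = 6*n^2 + 22*n - 8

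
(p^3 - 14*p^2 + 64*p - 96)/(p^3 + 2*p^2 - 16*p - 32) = (p^2 - 10*p + 24)/(p^2 + 6*p + 8)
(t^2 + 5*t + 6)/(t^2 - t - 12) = (t + 2)/(t - 4)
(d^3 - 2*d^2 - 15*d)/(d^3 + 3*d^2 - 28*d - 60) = d*(d + 3)/(d^2 + 8*d + 12)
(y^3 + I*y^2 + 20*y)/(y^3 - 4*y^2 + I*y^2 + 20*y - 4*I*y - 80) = y/(y - 4)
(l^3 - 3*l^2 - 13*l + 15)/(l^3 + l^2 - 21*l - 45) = (l - 1)/(l + 3)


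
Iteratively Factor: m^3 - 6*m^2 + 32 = (m - 4)*(m^2 - 2*m - 8) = (m - 4)*(m + 2)*(m - 4)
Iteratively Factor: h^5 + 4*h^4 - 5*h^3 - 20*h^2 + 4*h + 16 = (h + 2)*(h^4 + 2*h^3 - 9*h^2 - 2*h + 8) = (h + 1)*(h + 2)*(h^3 + h^2 - 10*h + 8) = (h + 1)*(h + 2)*(h + 4)*(h^2 - 3*h + 2) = (h - 2)*(h + 1)*(h + 2)*(h + 4)*(h - 1)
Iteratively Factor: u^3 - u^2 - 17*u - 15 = (u + 1)*(u^2 - 2*u - 15) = (u - 5)*(u + 1)*(u + 3)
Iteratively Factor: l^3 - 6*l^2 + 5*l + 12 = (l + 1)*(l^2 - 7*l + 12) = (l - 4)*(l + 1)*(l - 3)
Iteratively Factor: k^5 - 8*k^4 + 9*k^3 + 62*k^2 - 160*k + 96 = (k - 4)*(k^4 - 4*k^3 - 7*k^2 + 34*k - 24) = (k - 4)*(k + 3)*(k^3 - 7*k^2 + 14*k - 8) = (k - 4)^2*(k + 3)*(k^2 - 3*k + 2) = (k - 4)^2*(k - 2)*(k + 3)*(k - 1)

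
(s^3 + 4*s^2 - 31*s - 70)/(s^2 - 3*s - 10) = s + 7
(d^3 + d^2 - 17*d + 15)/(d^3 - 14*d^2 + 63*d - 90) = (d^2 + 4*d - 5)/(d^2 - 11*d + 30)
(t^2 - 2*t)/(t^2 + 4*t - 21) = t*(t - 2)/(t^2 + 4*t - 21)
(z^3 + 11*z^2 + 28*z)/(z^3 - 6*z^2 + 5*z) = (z^2 + 11*z + 28)/(z^2 - 6*z + 5)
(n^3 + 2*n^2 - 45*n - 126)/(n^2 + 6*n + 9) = (n^2 - n - 42)/(n + 3)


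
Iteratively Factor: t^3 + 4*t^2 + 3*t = (t)*(t^2 + 4*t + 3) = t*(t + 3)*(t + 1)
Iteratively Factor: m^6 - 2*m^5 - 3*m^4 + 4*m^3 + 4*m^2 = (m - 2)*(m^5 - 3*m^3 - 2*m^2) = m*(m - 2)*(m^4 - 3*m^2 - 2*m) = m*(m - 2)*(m + 1)*(m^3 - m^2 - 2*m) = m^2*(m - 2)*(m + 1)*(m^2 - m - 2) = m^2*(m - 2)^2*(m + 1)*(m + 1)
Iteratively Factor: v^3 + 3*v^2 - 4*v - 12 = (v + 3)*(v^2 - 4) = (v + 2)*(v + 3)*(v - 2)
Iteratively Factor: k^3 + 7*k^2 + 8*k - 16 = (k + 4)*(k^2 + 3*k - 4) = (k + 4)^2*(k - 1)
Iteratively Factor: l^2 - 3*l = (l)*(l - 3)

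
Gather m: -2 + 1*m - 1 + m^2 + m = m^2 + 2*m - 3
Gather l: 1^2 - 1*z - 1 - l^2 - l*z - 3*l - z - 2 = -l^2 + l*(-z - 3) - 2*z - 2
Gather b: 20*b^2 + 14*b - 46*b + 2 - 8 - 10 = 20*b^2 - 32*b - 16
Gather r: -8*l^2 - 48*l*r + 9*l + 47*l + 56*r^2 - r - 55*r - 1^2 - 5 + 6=-8*l^2 + 56*l + 56*r^2 + r*(-48*l - 56)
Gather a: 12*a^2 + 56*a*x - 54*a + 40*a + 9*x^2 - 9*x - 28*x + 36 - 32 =12*a^2 + a*(56*x - 14) + 9*x^2 - 37*x + 4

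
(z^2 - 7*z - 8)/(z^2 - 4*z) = (z^2 - 7*z - 8)/(z*(z - 4))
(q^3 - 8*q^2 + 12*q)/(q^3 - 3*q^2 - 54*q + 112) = q*(q - 6)/(q^2 - q - 56)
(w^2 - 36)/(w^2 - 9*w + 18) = (w + 6)/(w - 3)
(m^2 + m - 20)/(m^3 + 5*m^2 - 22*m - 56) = (m + 5)/(m^2 + 9*m + 14)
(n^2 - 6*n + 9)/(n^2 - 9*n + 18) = (n - 3)/(n - 6)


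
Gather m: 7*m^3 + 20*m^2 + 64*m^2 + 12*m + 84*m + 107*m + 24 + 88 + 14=7*m^3 + 84*m^2 + 203*m + 126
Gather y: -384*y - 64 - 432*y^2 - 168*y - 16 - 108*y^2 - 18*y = -540*y^2 - 570*y - 80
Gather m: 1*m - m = 0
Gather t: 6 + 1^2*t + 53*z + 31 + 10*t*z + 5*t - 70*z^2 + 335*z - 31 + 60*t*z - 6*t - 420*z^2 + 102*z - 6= 70*t*z - 490*z^2 + 490*z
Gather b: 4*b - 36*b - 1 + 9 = 8 - 32*b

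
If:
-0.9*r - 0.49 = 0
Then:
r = -0.54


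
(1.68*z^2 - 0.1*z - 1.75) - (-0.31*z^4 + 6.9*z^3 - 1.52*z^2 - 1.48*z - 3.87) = 0.31*z^4 - 6.9*z^3 + 3.2*z^2 + 1.38*z + 2.12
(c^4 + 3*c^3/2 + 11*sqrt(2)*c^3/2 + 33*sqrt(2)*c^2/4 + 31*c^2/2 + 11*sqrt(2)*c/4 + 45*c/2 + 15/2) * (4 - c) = -c^5 - 11*sqrt(2)*c^4/2 + 5*c^4/2 - 19*c^3/2 + 55*sqrt(2)*c^3/4 + 79*c^2/2 + 121*sqrt(2)*c^2/4 + 11*sqrt(2)*c + 165*c/2 + 30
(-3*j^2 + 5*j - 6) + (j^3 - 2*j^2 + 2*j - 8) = j^3 - 5*j^2 + 7*j - 14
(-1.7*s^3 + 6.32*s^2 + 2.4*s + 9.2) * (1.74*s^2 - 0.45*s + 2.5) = -2.958*s^5 + 11.7618*s^4 - 2.918*s^3 + 30.728*s^2 + 1.86*s + 23.0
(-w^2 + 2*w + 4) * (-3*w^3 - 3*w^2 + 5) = 3*w^5 - 3*w^4 - 18*w^3 - 17*w^2 + 10*w + 20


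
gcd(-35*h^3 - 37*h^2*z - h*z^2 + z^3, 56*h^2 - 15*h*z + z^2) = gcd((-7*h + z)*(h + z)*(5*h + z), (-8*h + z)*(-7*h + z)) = -7*h + z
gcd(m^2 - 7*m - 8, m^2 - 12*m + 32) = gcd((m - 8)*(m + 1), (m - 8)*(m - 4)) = m - 8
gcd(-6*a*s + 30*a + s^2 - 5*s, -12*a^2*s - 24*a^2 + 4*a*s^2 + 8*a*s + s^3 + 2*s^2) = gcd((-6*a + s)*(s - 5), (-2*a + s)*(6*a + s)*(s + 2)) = 1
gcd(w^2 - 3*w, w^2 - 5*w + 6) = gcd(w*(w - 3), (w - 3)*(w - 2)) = w - 3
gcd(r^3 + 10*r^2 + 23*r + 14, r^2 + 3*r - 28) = r + 7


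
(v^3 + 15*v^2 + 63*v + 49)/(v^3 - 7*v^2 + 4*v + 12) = (v^2 + 14*v + 49)/(v^2 - 8*v + 12)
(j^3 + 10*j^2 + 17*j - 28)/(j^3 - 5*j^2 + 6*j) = (j^3 + 10*j^2 + 17*j - 28)/(j*(j^2 - 5*j + 6))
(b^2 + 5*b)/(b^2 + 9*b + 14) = b*(b + 5)/(b^2 + 9*b + 14)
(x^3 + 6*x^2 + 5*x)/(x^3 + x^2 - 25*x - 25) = x/(x - 5)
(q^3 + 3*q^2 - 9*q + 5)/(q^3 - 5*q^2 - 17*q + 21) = (q^2 + 4*q - 5)/(q^2 - 4*q - 21)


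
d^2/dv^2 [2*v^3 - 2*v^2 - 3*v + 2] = 12*v - 4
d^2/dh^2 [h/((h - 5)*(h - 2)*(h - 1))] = 2*(3*h^5 - 24*h^4 + 47*h^3 + 60*h^2 - 240*h + 170)/(h^9 - 24*h^8 + 243*h^7 - 1358*h^6 + 4611*h^5 - 9876*h^4 + 13373*h^3 - 11070*h^2 + 5100*h - 1000)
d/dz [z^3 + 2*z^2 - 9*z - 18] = 3*z^2 + 4*z - 9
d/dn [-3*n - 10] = -3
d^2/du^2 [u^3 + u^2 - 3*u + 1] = 6*u + 2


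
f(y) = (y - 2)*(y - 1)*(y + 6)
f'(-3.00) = -7.00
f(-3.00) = 60.00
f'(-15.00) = 569.00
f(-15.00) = -2448.00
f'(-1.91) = -16.52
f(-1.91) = 46.54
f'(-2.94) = -7.71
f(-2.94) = 59.56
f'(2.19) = 11.53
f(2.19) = 1.85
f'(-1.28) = -18.76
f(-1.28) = 35.30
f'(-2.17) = -14.89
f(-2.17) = 50.63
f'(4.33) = 66.23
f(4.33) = 80.15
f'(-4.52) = 18.17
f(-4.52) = 53.27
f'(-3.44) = -1.14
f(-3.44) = 61.83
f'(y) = (y - 2)*(y - 1) + (y - 2)*(y + 6) + (y - 1)*(y + 6)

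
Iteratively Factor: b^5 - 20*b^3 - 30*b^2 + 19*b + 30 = (b - 1)*(b^4 + b^3 - 19*b^2 - 49*b - 30) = (b - 1)*(b + 1)*(b^3 - 19*b - 30) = (b - 1)*(b + 1)*(b + 2)*(b^2 - 2*b - 15) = (b - 1)*(b + 1)*(b + 2)*(b + 3)*(b - 5)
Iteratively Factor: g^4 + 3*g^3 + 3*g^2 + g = (g + 1)*(g^3 + 2*g^2 + g) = g*(g + 1)*(g^2 + 2*g + 1) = g*(g + 1)^2*(g + 1)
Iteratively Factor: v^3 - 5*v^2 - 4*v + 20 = (v - 5)*(v^2 - 4) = (v - 5)*(v + 2)*(v - 2)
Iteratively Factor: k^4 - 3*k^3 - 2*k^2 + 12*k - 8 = (k - 2)*(k^3 - k^2 - 4*k + 4) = (k - 2)^2*(k^2 + k - 2) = (k - 2)^2*(k + 2)*(k - 1)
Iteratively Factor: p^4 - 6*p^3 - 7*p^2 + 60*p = (p + 3)*(p^3 - 9*p^2 + 20*p) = p*(p + 3)*(p^2 - 9*p + 20) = p*(p - 4)*(p + 3)*(p - 5)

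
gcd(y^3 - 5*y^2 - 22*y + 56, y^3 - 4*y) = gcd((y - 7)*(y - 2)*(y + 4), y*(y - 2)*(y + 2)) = y - 2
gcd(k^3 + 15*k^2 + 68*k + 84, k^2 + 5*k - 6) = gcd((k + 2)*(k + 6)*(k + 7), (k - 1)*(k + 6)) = k + 6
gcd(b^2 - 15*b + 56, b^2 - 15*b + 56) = b^2 - 15*b + 56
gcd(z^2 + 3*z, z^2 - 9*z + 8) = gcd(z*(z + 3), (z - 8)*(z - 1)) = 1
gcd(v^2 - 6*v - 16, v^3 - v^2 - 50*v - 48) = v - 8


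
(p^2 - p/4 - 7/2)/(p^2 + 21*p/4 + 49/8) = 2*(p - 2)/(2*p + 7)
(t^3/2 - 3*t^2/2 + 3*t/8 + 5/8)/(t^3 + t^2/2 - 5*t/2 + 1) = (4*t^2 - 8*t - 5)/(4*(2*t^2 + 3*t - 2))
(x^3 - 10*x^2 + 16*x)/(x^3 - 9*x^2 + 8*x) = (x - 2)/(x - 1)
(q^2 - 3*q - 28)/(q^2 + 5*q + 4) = (q - 7)/(q + 1)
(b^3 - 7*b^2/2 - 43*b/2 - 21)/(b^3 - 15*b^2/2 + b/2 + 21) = (b + 2)/(b - 2)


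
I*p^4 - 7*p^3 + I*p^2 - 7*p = p*(p + I)*(p + 7*I)*(I*p + 1)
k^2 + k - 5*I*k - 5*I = (k + 1)*(k - 5*I)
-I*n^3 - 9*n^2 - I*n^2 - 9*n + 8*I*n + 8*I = (n - 8*I)*(n - I)*(-I*n - I)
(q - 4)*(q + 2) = q^2 - 2*q - 8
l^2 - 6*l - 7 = (l - 7)*(l + 1)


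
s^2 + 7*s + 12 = (s + 3)*(s + 4)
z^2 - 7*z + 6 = (z - 6)*(z - 1)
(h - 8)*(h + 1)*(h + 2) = h^3 - 5*h^2 - 22*h - 16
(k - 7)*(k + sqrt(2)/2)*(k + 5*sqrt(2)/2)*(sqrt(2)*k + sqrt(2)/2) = sqrt(2)*k^4 - 13*sqrt(2)*k^3/2 + 6*k^3 - 39*k^2 - sqrt(2)*k^2 - 65*sqrt(2)*k/4 - 21*k - 35*sqrt(2)/4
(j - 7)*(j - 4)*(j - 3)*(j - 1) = j^4 - 15*j^3 + 75*j^2 - 145*j + 84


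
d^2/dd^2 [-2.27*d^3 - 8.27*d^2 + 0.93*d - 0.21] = -13.62*d - 16.54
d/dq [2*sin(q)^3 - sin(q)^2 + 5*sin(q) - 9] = (6*sin(q)^2 - 2*sin(q) + 5)*cos(q)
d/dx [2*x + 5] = 2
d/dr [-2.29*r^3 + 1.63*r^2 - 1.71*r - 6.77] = -6.87*r^2 + 3.26*r - 1.71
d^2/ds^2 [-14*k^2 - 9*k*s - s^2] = -2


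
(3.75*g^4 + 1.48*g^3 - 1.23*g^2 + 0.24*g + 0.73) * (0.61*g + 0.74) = 2.2875*g^5 + 3.6778*g^4 + 0.3449*g^3 - 0.7638*g^2 + 0.6229*g + 0.5402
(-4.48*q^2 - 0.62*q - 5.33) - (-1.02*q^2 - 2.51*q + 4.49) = -3.46*q^2 + 1.89*q - 9.82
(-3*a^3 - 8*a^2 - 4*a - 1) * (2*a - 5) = -6*a^4 - a^3 + 32*a^2 + 18*a + 5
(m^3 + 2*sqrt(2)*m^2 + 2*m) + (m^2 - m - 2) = m^3 + m^2 + 2*sqrt(2)*m^2 + m - 2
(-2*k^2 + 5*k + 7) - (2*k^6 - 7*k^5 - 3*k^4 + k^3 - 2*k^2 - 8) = -2*k^6 + 7*k^5 + 3*k^4 - k^3 + 5*k + 15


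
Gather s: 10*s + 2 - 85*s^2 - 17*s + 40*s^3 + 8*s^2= 40*s^3 - 77*s^2 - 7*s + 2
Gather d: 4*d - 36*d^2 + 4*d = -36*d^2 + 8*d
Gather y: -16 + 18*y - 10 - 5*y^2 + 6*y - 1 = -5*y^2 + 24*y - 27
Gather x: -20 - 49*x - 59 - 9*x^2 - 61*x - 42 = -9*x^2 - 110*x - 121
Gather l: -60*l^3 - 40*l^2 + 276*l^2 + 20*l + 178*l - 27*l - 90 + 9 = -60*l^3 + 236*l^2 + 171*l - 81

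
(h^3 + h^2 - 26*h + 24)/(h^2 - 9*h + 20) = (h^2 + 5*h - 6)/(h - 5)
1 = 1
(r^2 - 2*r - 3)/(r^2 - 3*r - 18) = (-r^2 + 2*r + 3)/(-r^2 + 3*r + 18)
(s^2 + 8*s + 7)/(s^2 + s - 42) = (s + 1)/(s - 6)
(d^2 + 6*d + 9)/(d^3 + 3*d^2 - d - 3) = (d + 3)/(d^2 - 1)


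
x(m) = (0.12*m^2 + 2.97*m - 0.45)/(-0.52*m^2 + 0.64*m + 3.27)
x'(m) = (0.24*m + 2.97)/(-0.52*m^2 + 0.64*m + 3.27) + (1.04*m - 0.64)*(0.12*m^2 + 2.97*m - 0.45)/(-0.52*m^2 + 0.64*m + 3.27)^2 = (1.6212*m^2 + 0.3168*m + 9.9999)/(0.2704*m^4 - 0.6656*m^3 - 2.9912*m^2 + 4.1856*m + 10.6929)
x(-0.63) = -0.85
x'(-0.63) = 1.48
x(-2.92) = 2.67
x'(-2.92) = 2.49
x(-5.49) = 0.83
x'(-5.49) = 0.23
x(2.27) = 3.38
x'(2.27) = 4.57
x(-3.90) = 1.43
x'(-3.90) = 0.66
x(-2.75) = 3.18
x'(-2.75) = 3.64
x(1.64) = 1.62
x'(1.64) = 1.74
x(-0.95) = -1.44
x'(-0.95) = 2.32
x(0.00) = -0.14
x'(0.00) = 0.94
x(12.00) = -0.82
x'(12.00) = 0.06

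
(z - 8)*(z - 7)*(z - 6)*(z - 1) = z^4 - 22*z^3 + 167*z^2 - 482*z + 336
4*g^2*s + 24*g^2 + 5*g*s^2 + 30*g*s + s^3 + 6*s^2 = (g + s)*(4*g + s)*(s + 6)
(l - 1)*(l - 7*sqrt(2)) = l^2 - 7*sqrt(2)*l - l + 7*sqrt(2)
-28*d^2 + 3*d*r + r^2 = (-4*d + r)*(7*d + r)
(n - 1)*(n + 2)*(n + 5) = n^3 + 6*n^2 + 3*n - 10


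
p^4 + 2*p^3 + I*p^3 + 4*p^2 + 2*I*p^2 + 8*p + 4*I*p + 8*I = (p + 2)*(p - 2*I)*(p + I)*(p + 2*I)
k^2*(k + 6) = k^3 + 6*k^2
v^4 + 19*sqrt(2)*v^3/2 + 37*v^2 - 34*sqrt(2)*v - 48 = (v - sqrt(2))*(v + sqrt(2)/2)*(v + 4*sqrt(2))*(v + 6*sqrt(2))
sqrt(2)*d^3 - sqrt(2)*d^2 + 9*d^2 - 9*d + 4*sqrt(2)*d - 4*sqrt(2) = (d - 1)*(d + 4*sqrt(2))*(sqrt(2)*d + 1)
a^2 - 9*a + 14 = (a - 7)*(a - 2)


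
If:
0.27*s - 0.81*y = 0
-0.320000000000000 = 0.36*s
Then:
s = -0.89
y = -0.30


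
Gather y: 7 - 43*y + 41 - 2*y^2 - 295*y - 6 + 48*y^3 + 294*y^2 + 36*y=48*y^3 + 292*y^2 - 302*y + 42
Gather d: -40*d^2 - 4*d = -40*d^2 - 4*d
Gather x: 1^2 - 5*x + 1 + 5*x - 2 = 0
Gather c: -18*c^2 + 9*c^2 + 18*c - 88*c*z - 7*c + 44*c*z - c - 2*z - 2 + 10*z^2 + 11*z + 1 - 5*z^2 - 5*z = -9*c^2 + c*(10 - 44*z) + 5*z^2 + 4*z - 1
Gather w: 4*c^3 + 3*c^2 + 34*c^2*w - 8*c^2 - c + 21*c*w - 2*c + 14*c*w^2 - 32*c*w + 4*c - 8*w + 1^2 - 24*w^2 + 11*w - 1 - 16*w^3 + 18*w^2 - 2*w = 4*c^3 - 5*c^2 + c - 16*w^3 + w^2*(14*c - 6) + w*(34*c^2 - 11*c + 1)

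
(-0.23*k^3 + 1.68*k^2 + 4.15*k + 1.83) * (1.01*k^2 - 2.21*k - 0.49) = -0.2323*k^5 + 2.2051*k^4 + 0.591400000000001*k^3 - 8.1464*k^2 - 6.0778*k - 0.8967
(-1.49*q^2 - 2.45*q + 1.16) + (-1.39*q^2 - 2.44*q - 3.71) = -2.88*q^2 - 4.89*q - 2.55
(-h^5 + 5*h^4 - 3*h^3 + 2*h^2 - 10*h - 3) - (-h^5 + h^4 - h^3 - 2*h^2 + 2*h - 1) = 4*h^4 - 2*h^3 + 4*h^2 - 12*h - 2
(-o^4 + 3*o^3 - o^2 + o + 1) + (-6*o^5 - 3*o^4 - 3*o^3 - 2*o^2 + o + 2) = -6*o^5 - 4*o^4 - 3*o^2 + 2*o + 3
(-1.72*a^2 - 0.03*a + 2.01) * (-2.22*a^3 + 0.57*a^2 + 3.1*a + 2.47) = 3.8184*a^5 - 0.9138*a^4 - 9.8113*a^3 - 3.1957*a^2 + 6.1569*a + 4.9647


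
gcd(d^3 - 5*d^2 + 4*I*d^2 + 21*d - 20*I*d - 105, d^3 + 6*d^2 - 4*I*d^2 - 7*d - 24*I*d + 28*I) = 1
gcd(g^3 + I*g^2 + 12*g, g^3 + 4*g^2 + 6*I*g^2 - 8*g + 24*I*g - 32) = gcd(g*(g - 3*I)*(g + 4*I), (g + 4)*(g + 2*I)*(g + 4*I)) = g + 4*I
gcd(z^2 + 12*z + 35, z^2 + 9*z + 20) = z + 5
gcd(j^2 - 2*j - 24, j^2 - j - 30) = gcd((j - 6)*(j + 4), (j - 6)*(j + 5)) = j - 6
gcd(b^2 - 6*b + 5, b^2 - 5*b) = b - 5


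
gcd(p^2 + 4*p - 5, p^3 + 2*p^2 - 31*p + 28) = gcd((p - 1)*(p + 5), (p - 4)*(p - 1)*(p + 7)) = p - 1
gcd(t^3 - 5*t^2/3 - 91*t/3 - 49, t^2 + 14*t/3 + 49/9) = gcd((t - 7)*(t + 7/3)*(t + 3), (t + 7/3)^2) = t + 7/3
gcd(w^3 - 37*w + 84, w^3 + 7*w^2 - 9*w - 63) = w^2 + 4*w - 21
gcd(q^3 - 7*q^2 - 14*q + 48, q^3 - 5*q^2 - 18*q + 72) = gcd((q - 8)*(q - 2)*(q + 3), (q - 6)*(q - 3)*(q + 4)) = 1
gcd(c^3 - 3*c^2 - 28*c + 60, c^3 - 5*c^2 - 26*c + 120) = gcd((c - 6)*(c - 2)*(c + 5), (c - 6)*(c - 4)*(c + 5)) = c^2 - c - 30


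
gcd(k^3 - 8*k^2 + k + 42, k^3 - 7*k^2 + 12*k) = k - 3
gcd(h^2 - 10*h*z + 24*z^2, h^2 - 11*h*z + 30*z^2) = -h + 6*z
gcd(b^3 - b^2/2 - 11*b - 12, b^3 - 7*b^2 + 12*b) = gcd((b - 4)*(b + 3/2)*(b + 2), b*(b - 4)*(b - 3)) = b - 4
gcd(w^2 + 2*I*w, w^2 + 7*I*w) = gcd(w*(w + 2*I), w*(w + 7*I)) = w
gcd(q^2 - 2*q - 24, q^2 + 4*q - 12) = 1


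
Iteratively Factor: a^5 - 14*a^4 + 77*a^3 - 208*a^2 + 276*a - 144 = (a - 3)*(a^4 - 11*a^3 + 44*a^2 - 76*a + 48) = (a - 3)*(a - 2)*(a^3 - 9*a^2 + 26*a - 24) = (a - 4)*(a - 3)*(a - 2)*(a^2 - 5*a + 6) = (a - 4)*(a - 3)^2*(a - 2)*(a - 2)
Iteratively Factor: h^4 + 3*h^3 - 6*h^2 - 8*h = (h + 4)*(h^3 - h^2 - 2*h) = h*(h + 4)*(h^2 - h - 2) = h*(h + 1)*(h + 4)*(h - 2)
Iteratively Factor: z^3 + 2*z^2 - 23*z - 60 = (z + 3)*(z^2 - z - 20) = (z + 3)*(z + 4)*(z - 5)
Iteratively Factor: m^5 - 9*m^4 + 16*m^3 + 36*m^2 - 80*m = (m)*(m^4 - 9*m^3 + 16*m^2 + 36*m - 80) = m*(m - 5)*(m^3 - 4*m^2 - 4*m + 16) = m*(m - 5)*(m + 2)*(m^2 - 6*m + 8) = m*(m - 5)*(m - 4)*(m + 2)*(m - 2)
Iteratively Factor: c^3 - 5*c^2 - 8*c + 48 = (c - 4)*(c^2 - c - 12) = (c - 4)*(c + 3)*(c - 4)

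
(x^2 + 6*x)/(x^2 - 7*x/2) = 2*(x + 6)/(2*x - 7)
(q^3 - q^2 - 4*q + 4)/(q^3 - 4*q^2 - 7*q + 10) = (q - 2)/(q - 5)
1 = 1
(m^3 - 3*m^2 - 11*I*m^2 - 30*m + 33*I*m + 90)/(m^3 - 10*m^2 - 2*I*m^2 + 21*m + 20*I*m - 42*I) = (m^2 - 11*I*m - 30)/(m^2 - m*(7 + 2*I) + 14*I)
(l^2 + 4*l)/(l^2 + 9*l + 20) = l/(l + 5)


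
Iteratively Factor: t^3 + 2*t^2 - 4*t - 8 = (t + 2)*(t^2 - 4) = (t + 2)^2*(t - 2)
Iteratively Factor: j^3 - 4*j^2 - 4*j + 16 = (j + 2)*(j^2 - 6*j + 8) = (j - 2)*(j + 2)*(j - 4)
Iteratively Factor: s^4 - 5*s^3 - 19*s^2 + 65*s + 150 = (s - 5)*(s^3 - 19*s - 30) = (s - 5)*(s + 3)*(s^2 - 3*s - 10) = (s - 5)*(s + 2)*(s + 3)*(s - 5)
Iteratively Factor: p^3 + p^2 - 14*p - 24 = (p - 4)*(p^2 + 5*p + 6) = (p - 4)*(p + 3)*(p + 2)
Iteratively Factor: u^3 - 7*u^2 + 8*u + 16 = (u - 4)*(u^2 - 3*u - 4) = (u - 4)*(u + 1)*(u - 4)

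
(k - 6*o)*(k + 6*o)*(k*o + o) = k^3*o + k^2*o - 36*k*o^3 - 36*o^3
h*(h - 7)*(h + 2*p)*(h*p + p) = h^4*p + 2*h^3*p^2 - 6*h^3*p - 12*h^2*p^2 - 7*h^2*p - 14*h*p^2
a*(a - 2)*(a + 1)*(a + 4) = a^4 + 3*a^3 - 6*a^2 - 8*a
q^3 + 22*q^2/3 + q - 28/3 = (q - 1)*(q + 4/3)*(q + 7)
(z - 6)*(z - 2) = z^2 - 8*z + 12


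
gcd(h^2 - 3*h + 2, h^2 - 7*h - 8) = 1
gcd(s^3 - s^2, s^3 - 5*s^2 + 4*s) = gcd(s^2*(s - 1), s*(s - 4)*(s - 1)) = s^2 - s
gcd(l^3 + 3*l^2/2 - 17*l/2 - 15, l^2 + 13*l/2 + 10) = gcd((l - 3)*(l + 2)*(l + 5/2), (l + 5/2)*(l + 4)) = l + 5/2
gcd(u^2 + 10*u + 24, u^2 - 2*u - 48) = u + 6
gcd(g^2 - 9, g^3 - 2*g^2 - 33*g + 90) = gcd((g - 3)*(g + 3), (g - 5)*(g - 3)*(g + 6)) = g - 3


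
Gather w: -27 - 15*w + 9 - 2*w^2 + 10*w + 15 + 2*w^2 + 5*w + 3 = 0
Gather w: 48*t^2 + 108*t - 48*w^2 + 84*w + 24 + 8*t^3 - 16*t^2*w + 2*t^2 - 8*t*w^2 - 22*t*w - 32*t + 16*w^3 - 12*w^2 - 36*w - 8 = 8*t^3 + 50*t^2 + 76*t + 16*w^3 + w^2*(-8*t - 60) + w*(-16*t^2 - 22*t + 48) + 16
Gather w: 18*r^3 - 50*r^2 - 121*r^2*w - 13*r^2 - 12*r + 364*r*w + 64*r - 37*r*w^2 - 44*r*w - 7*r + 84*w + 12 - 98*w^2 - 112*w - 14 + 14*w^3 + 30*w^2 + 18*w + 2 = 18*r^3 - 63*r^2 + 45*r + 14*w^3 + w^2*(-37*r - 68) + w*(-121*r^2 + 320*r - 10)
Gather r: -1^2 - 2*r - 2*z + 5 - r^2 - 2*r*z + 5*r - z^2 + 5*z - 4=-r^2 + r*(3 - 2*z) - z^2 + 3*z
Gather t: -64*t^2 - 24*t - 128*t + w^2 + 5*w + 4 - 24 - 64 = -64*t^2 - 152*t + w^2 + 5*w - 84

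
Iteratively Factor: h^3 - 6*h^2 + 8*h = (h - 4)*(h^2 - 2*h) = h*(h - 4)*(h - 2)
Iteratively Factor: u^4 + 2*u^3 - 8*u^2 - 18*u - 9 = (u + 1)*(u^3 + u^2 - 9*u - 9) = (u + 1)^2*(u^2 - 9) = (u - 3)*(u + 1)^2*(u + 3)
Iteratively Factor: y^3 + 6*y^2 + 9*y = (y + 3)*(y^2 + 3*y) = (y + 3)^2*(y)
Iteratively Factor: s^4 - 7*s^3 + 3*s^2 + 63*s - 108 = (s - 4)*(s^3 - 3*s^2 - 9*s + 27) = (s - 4)*(s + 3)*(s^2 - 6*s + 9) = (s - 4)*(s - 3)*(s + 3)*(s - 3)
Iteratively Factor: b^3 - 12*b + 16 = (b - 2)*(b^2 + 2*b - 8) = (b - 2)^2*(b + 4)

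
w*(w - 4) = w^2 - 4*w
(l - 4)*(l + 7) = l^2 + 3*l - 28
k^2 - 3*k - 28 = (k - 7)*(k + 4)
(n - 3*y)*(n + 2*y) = n^2 - n*y - 6*y^2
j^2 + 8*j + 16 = (j + 4)^2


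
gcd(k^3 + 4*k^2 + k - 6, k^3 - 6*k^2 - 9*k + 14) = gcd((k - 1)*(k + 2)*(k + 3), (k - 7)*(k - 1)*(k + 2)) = k^2 + k - 2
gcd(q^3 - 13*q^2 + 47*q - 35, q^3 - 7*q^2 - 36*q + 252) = q - 7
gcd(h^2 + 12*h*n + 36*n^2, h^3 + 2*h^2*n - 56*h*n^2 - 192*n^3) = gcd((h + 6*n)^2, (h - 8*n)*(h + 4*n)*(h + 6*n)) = h + 6*n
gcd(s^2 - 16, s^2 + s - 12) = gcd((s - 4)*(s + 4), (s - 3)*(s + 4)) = s + 4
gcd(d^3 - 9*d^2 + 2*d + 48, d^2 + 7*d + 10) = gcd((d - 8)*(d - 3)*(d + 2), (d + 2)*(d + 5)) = d + 2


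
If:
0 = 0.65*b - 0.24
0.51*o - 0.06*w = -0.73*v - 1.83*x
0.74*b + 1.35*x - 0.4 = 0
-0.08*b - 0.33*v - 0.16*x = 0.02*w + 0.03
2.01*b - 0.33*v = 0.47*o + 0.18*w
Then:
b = 0.37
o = 0.64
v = -0.42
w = 3.21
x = 0.09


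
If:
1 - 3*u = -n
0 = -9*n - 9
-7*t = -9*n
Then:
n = -1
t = -9/7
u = 0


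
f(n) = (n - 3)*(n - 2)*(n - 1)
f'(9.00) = 146.00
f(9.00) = 336.00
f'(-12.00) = 587.00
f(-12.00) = -2730.00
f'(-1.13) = 28.39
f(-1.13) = -27.53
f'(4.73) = 21.36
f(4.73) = 17.62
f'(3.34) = 4.39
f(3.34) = 1.07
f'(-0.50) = 17.75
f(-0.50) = -13.12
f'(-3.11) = 77.34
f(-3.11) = -128.32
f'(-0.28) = 14.60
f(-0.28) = -9.57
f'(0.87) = 2.83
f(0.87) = -0.31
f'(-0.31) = 15.01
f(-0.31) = -10.02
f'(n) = (n - 3)*(n - 2) + (n - 3)*(n - 1) + (n - 2)*(n - 1) = 3*n^2 - 12*n + 11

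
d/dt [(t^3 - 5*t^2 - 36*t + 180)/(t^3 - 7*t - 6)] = (5*t^4 + 58*t^3 - 523*t^2 + 60*t + 1476)/(t^6 - 14*t^4 - 12*t^3 + 49*t^2 + 84*t + 36)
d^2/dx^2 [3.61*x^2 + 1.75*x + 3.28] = 7.22000000000000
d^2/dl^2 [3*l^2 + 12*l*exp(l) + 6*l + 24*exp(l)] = 12*l*exp(l) + 48*exp(l) + 6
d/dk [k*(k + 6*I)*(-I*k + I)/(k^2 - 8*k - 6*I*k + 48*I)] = (-I*k^4 + k^3*(-12 + 16*I) + k^2*(108 - 44*I) + k*(-96 + 576*I) - 288*I)/(k^4 + k^3*(-16 - 12*I) + k^2*(28 + 192*I) + k*(576 - 768*I) - 2304)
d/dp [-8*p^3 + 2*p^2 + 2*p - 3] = -24*p^2 + 4*p + 2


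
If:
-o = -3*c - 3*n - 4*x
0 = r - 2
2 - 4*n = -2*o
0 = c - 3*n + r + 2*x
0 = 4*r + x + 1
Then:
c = 121/10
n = -13/10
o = -18/5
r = 2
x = -9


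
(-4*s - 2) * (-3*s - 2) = 12*s^2 + 14*s + 4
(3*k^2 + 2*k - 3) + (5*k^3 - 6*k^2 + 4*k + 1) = 5*k^3 - 3*k^2 + 6*k - 2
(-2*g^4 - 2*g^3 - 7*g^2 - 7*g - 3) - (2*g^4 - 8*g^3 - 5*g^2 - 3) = -4*g^4 + 6*g^3 - 2*g^2 - 7*g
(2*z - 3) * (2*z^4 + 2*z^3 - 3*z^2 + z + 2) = 4*z^5 - 2*z^4 - 12*z^3 + 11*z^2 + z - 6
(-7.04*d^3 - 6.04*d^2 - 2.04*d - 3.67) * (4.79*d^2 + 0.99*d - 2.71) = -33.7216*d^5 - 35.9012*d^4 + 3.3272*d^3 - 3.2305*d^2 + 1.8951*d + 9.9457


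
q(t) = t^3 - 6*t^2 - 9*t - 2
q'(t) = 3*t^2 - 12*t - 9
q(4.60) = -73.02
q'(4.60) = -0.72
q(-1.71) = -9.15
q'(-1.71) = 20.29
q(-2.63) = -38.02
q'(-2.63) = 43.31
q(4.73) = -72.98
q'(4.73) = 1.36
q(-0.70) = 1.02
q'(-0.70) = 0.87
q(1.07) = -17.27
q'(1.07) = -18.41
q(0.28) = -4.97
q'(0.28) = -12.12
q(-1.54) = -6.02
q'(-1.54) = 16.59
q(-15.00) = -4592.00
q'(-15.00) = 846.00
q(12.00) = 754.00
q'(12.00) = 279.00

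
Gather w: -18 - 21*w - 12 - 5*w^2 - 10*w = -5*w^2 - 31*w - 30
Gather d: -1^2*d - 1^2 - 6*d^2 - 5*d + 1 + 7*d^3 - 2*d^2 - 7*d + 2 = 7*d^3 - 8*d^2 - 13*d + 2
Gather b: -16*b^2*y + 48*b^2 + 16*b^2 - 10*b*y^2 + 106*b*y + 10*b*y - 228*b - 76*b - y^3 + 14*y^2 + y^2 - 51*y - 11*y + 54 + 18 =b^2*(64 - 16*y) + b*(-10*y^2 + 116*y - 304) - y^3 + 15*y^2 - 62*y + 72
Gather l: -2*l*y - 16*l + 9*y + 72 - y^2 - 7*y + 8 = l*(-2*y - 16) - y^2 + 2*y + 80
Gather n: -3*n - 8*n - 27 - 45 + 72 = -11*n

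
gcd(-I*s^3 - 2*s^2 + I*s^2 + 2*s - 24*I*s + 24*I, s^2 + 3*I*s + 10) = 1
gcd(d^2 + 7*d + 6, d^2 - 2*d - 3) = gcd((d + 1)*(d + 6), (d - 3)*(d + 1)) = d + 1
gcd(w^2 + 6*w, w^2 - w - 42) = w + 6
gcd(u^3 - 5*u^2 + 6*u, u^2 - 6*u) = u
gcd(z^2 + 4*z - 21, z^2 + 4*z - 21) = z^2 + 4*z - 21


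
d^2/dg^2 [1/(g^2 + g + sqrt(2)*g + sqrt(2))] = 2*(-g^2 - sqrt(2)*g - g + (2*g + 1 + sqrt(2))^2 - sqrt(2))/(g^2 + g + sqrt(2)*g + sqrt(2))^3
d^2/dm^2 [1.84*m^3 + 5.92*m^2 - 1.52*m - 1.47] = 11.04*m + 11.84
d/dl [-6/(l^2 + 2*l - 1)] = 12*(l + 1)/(l^2 + 2*l - 1)^2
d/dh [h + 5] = 1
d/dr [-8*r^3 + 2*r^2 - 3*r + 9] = -24*r^2 + 4*r - 3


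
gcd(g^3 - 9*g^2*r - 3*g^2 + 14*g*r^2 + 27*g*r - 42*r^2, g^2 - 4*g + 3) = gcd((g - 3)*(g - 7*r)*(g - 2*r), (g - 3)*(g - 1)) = g - 3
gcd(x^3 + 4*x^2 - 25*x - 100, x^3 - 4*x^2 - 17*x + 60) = x^2 - x - 20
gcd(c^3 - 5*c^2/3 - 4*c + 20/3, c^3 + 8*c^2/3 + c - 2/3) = c + 2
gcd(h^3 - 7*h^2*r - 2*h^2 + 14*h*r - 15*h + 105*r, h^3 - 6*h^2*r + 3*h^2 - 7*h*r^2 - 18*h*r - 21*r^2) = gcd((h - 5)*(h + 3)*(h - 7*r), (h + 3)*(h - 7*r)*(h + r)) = -h^2 + 7*h*r - 3*h + 21*r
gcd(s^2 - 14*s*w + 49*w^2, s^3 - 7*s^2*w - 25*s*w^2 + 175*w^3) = s - 7*w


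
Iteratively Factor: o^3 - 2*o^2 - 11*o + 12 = (o + 3)*(o^2 - 5*o + 4) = (o - 4)*(o + 3)*(o - 1)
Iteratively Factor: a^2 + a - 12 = (a + 4)*(a - 3)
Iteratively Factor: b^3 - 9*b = (b + 3)*(b^2 - 3*b) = b*(b + 3)*(b - 3)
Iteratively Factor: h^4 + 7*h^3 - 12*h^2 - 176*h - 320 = (h - 5)*(h^3 + 12*h^2 + 48*h + 64) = (h - 5)*(h + 4)*(h^2 + 8*h + 16) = (h - 5)*(h + 4)^2*(h + 4)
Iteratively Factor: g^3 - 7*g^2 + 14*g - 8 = (g - 4)*(g^2 - 3*g + 2) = (g - 4)*(g - 2)*(g - 1)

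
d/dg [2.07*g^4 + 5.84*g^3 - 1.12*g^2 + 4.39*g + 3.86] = 8.28*g^3 + 17.52*g^2 - 2.24*g + 4.39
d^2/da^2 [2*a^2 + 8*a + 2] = 4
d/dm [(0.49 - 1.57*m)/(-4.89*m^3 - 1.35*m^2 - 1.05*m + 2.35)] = (-15.3546*m^3 + 5.0688*m^2 + 1.323*m - 3.175)/(23.9121*m^6 + 13.203*m^5 + 12.0915*m^4 - 20.148*m^3 - 5.2425*m^2 - 4.935*m + 5.5225)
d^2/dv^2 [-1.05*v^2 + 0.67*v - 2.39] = -2.10000000000000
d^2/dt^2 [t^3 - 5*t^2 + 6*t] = 6*t - 10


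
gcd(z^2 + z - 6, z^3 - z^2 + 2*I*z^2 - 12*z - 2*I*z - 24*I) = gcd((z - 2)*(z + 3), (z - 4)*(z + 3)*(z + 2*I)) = z + 3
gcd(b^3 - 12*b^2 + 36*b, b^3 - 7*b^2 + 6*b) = b^2 - 6*b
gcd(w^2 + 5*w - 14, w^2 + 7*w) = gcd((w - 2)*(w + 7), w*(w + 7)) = w + 7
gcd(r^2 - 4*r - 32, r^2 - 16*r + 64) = r - 8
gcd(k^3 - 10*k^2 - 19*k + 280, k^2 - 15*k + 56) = k^2 - 15*k + 56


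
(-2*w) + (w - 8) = -w - 8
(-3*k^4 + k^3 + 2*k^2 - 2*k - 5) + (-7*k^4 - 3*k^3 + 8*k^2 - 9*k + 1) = -10*k^4 - 2*k^3 + 10*k^2 - 11*k - 4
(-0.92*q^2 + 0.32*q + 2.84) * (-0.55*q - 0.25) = 0.506*q^3 + 0.054*q^2 - 1.642*q - 0.71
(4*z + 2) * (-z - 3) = -4*z^2 - 14*z - 6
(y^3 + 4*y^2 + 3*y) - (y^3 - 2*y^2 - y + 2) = 6*y^2 + 4*y - 2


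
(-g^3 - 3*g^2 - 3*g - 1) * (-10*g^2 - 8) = 10*g^5 + 30*g^4 + 38*g^3 + 34*g^2 + 24*g + 8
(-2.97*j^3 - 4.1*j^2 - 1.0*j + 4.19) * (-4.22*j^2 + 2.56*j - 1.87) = 12.5334*j^5 + 9.69879999999999*j^4 - 0.722099999999998*j^3 - 12.5748*j^2 + 12.5964*j - 7.8353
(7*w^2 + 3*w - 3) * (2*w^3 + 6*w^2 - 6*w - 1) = 14*w^5 + 48*w^4 - 30*w^3 - 43*w^2 + 15*w + 3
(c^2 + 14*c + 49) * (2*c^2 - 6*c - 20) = 2*c^4 + 22*c^3 - 6*c^2 - 574*c - 980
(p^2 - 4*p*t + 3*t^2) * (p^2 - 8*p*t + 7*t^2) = p^4 - 12*p^3*t + 42*p^2*t^2 - 52*p*t^3 + 21*t^4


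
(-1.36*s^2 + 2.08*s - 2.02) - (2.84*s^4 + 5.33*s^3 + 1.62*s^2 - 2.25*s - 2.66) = -2.84*s^4 - 5.33*s^3 - 2.98*s^2 + 4.33*s + 0.64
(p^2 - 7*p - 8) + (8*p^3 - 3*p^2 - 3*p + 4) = 8*p^3 - 2*p^2 - 10*p - 4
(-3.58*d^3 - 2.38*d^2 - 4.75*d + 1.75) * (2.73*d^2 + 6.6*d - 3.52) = -9.7734*d^5 - 30.1254*d^4 - 16.0739*d^3 - 18.1949*d^2 + 28.27*d - 6.16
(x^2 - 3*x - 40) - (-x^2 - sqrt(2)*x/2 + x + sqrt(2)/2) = 2*x^2 - 4*x + sqrt(2)*x/2 - 40 - sqrt(2)/2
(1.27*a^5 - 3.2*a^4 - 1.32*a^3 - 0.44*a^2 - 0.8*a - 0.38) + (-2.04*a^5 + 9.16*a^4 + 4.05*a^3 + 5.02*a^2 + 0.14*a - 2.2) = -0.77*a^5 + 5.96*a^4 + 2.73*a^3 + 4.58*a^2 - 0.66*a - 2.58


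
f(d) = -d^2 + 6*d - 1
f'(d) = 6 - 2*d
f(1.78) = 6.51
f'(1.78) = 2.44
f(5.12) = 3.51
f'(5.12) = -4.24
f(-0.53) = -4.46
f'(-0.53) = 7.06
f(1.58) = 5.98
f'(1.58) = 2.84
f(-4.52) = -48.55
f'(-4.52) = 15.04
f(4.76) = 4.90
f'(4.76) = -3.52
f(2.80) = 7.96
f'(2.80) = 0.40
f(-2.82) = -25.87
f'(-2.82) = 11.64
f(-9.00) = -136.00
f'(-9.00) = 24.00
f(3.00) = 8.00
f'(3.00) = 0.00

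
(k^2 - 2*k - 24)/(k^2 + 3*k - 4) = (k - 6)/(k - 1)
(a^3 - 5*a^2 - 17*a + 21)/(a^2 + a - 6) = (a^2 - 8*a + 7)/(a - 2)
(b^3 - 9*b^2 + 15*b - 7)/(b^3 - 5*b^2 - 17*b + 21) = (b - 1)/(b + 3)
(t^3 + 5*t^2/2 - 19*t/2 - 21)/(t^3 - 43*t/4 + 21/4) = 2*(t + 2)/(2*t - 1)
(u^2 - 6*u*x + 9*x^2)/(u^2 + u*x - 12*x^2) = (u - 3*x)/(u + 4*x)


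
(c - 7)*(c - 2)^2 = c^3 - 11*c^2 + 32*c - 28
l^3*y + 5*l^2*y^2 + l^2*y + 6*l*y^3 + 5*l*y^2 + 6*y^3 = (l + 2*y)*(l + 3*y)*(l*y + y)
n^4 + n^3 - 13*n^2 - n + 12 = (n - 3)*(n - 1)*(n + 1)*(n + 4)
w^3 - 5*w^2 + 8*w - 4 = (w - 2)^2*(w - 1)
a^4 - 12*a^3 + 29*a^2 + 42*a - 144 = (a - 8)*(a - 3)^2*(a + 2)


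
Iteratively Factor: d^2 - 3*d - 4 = (d - 4)*(d + 1)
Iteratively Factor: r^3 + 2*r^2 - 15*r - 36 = (r + 3)*(r^2 - r - 12) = (r + 3)^2*(r - 4)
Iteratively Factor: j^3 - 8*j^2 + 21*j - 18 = (j - 3)*(j^2 - 5*j + 6) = (j - 3)*(j - 2)*(j - 3)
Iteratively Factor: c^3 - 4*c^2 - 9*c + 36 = (c - 3)*(c^2 - c - 12) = (c - 3)*(c + 3)*(c - 4)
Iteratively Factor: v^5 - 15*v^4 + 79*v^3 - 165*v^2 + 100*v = (v)*(v^4 - 15*v^3 + 79*v^2 - 165*v + 100) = v*(v - 5)*(v^3 - 10*v^2 + 29*v - 20) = v*(v - 5)*(v - 1)*(v^2 - 9*v + 20) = v*(v - 5)*(v - 4)*(v - 1)*(v - 5)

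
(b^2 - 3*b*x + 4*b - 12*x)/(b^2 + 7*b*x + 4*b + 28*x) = (b - 3*x)/(b + 7*x)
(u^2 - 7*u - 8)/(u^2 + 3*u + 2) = (u - 8)/(u + 2)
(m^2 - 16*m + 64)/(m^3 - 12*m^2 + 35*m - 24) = (m - 8)/(m^2 - 4*m + 3)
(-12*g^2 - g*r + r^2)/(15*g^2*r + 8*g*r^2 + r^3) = (-4*g + r)/(r*(5*g + r))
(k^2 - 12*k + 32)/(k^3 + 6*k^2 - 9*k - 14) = (k^2 - 12*k + 32)/(k^3 + 6*k^2 - 9*k - 14)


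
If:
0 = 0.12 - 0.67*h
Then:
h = 0.18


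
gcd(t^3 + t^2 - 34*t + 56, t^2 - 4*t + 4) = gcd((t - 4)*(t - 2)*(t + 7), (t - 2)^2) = t - 2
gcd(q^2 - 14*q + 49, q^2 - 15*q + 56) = q - 7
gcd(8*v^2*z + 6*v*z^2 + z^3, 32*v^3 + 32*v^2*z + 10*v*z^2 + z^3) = 8*v^2 + 6*v*z + z^2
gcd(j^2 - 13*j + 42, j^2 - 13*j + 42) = j^2 - 13*j + 42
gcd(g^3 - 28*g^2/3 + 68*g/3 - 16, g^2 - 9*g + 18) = g - 6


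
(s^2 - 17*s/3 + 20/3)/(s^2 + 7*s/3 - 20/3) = (s - 4)/(s + 4)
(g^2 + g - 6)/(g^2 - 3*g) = (g^2 + g - 6)/(g*(g - 3))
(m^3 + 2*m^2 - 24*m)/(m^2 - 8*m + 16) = m*(m + 6)/(m - 4)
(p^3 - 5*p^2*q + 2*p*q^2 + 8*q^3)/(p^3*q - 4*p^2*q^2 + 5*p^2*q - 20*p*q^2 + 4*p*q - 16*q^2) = (p^2 - p*q - 2*q^2)/(q*(p^2 + 5*p + 4))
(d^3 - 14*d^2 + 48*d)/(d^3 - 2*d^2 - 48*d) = (d - 6)/(d + 6)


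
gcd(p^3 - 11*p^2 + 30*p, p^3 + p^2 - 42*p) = p^2 - 6*p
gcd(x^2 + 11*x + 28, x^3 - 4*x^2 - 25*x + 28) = x + 4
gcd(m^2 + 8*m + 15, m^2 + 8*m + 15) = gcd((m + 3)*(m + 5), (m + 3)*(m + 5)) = m^2 + 8*m + 15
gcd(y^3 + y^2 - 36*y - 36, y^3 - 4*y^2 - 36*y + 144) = y^2 - 36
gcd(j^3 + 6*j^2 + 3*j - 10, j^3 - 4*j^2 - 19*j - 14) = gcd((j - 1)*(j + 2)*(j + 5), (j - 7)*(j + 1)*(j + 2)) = j + 2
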